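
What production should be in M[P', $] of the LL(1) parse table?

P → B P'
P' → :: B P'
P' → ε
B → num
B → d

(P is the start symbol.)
P' → ε

To find M[P', $], we find productions for P' where $ is in the predict set (PREDICT(N → α) = (FIRST(α) \ {ε}) ∪ (FOLLOW(N) if α ⇒* ε)).

Relevant sets:
  FOLLOW(P') = { $ }

P' → :: B P': PREDICT = { '::' }
P' → ε: PREDICT = { $ }
  $ is in predict set, so this production goes in M[P', $]

M[P', $] = P' → ε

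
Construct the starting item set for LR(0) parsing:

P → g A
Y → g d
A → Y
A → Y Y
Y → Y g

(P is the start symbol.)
First, augment the grammar with P' → P
I₀ = CLOSURE({ [P' → . P] }):
  [P' → . P] has the dot before P: add [P → . g A]
No further items can be added.

I₀ = { [P → . g A], [P' → . P] }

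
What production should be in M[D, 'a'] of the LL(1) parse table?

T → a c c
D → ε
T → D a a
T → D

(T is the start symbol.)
D → ε

To find M[D, 'a'], we find productions for D where 'a' is in the predict set (PREDICT(N → α) = (FIRST(α) \ {ε}) ∪ (FOLLOW(N) if α ⇒* ε)).

Relevant sets:
  FOLLOW(D) = { $, 'a' }

D → ε: PREDICT = { $, 'a' }
  'a' is in predict set, so this production goes in M[D, 'a']

M[D, 'a'] = D → ε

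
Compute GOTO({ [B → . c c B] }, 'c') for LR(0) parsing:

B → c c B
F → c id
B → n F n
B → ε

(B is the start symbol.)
GOTO(I, 'c') = CLOSURE({ [A → αX.β] : [A → α.Xβ] ∈ I, X = 'c' })

Items with dot before 'c', with the dot advanced:
  [B → . c c B] → [B → c . c B]
Closure adds nothing (no advanced item has the dot before a non-terminal).

GOTO = { [B → c . c B] }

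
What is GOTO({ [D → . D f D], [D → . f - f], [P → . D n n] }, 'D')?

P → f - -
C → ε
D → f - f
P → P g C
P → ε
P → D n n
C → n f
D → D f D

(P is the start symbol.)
{ [D → D . f D], [P → D . n n] }

GOTO(I, 'D') = CLOSURE({ [A → αX.β] : [A → α.Xβ] ∈ I, X = 'D' })

Items with dot before 'D', with the dot advanced:
  [D → . D f D] → [D → D . f D]
  [P → . D n n] → [P → D . n n]
Closure adds nothing (no advanced item has the dot before a non-terminal).

GOTO = { [D → D . f D], [P → D . n n] }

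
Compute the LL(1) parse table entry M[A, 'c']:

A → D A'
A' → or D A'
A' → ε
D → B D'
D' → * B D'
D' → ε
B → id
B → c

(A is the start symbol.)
To find M[A, 'c'], we find productions for A where 'c' is in the predict set (PREDICT(N → α) = (FIRST(α) \ {ε}) ∪ (FOLLOW(N) if α ⇒* ε)).

Relevant sets:
  FIRST(D) = { 'c', 'id' }

A → D A': PREDICT = { 'c', 'id' }
  'c' is in predict set, so this production goes in M[A, 'c']

M[A, 'c'] = A → D A'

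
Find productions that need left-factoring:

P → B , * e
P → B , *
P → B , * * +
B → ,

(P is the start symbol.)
Yes, P has productions with common prefix 'B , *'

Left-factoring is needed when two productions for the same non-terminal
share a common prefix on the right-hand side.

Productions for P:
  P → B , * e
  P → B , *
  P → B , * * +

Found common prefix 'B , *' in productions for P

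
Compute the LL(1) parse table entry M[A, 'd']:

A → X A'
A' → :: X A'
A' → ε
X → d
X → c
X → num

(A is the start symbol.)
A → X A'

To find M[A, 'd'], we find productions for A where 'd' is in the predict set (PREDICT(N → α) = (FIRST(α) \ {ε}) ∪ (FOLLOW(N) if α ⇒* ε)).

Relevant sets:
  FIRST(X) = { 'c', 'd', 'num' }

A → X A': PREDICT = { 'c', 'd', 'num' }
  'd' is in predict set, so this production goes in M[A, 'd']

M[A, 'd'] = A → X A'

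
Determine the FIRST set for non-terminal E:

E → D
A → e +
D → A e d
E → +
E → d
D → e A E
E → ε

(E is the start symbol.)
{ '+', 'd', 'e', ε }

To compute FIRST(E), examine every production with E on the left-hand side, reading each right-hand side left to right until a non-nullable symbol is reached.

FIRST sets of the other non-terminals involved (by the same procedure, iterated to a fixed point):
  FIRST(D) = { 'e' }

From E → D:
  - D is a non-terminal: add FIRST(D) \ {ε} = { 'e' }
    D is not nullable, so stop
From E → +:
  - '+' is a terminal: add '+' and stop
From E → d:
  - d is a terminal: add 'd' and stop
From E → ε:
  - ε-production, so ε ∈ FIRST(E)

Collecting: FIRST(E) = { '+', 'd', 'e', ε }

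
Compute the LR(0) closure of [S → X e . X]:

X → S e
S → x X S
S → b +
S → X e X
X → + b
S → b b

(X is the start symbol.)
{ [S → . X e X], [S → . b +], [S → . b b], [S → . x X S], [S → X e . X], [X → . + b], [X → . S e] }

Start with: [S → X e . X]
  [S → X e . X] has the dot before X: add [X → . S e], [X → . + b]
  [X → . S e] has the dot before S: add [S → . x X S], [S → . b +], [S → . X e X], [S → . b b]
No further items can be added.

CLOSURE = { [S → . X e X], [S → . b +], [S → . b b], [S → . x X S], [S → X e . X], [X → . + b], [X → . S e] }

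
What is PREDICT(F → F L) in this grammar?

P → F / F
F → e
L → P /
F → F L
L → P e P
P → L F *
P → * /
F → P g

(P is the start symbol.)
{ '*', 'e' }

PREDICT(F → F L) = (FIRST(RHS) \ {ε}) ∪ (FOLLOW(F) if ε ∈ FIRST(RHS), i.e. RHS ⇒* ε)
FIRST(F) = { '*', 'e' }
FIRST(F L) = { '*', 'e' }
ε ∉ FIRST(F L), so FOLLOW(F) is not added.
PREDICT(F → F L) = { '*', 'e' }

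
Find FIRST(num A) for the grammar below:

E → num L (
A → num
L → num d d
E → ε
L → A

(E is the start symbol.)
To compute FIRST(num A), process the symbols left to right:
Symbol num is a terminal. Add 'num' and stop.
FIRST(num A) = { 'num' }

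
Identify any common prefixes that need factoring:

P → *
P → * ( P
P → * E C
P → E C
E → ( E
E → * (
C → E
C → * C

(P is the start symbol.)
Left-factoring is needed when two productions for the same non-terminal
share a common prefix on the right-hand side.

Productions for P:
  P → *
  P → * ( P
  P → * E C
  P → E C
Productions for E:
  E → ( E
  E → * (
Productions for C:
  C → E
  C → * C

Found common prefix '*' in productions for P

Answer: Yes, P has productions with common prefix '*'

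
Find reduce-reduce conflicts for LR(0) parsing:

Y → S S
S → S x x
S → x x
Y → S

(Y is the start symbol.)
Yes — I7: [S → S x x .] vs [S → x x .]

A reduce-reduce conflict occurs when an LR(0) state has two complete items [A → α .] and [B → β .] — both call for a reduction, and with no lookahead the parser cannot choose between them.

Augment with Y' → Y and build the canonical LR(0) collection (I0 = CLOSURE({[Y' → . Y]}), then GOTO on every symbol after a dot until no new states appear). It has 10 states:
  I0: { [S → . S x x], [S → . x x], [Y → . S S], [Y → . S], [Y' → . Y] }  — shift
  I1: { [S → . S x x], [S → . x x], [S → S . x x], [Y → S . S], [Y → S .] }  — shift, reduce
  I2: { [Y' → Y .] }  — accept
  I3: { [S → x . x] }  — shift
  I4: { [S → x x .] }  — reduce
  I5: { [S → S . x x], [Y → S S .] }  — shift, reduce
  I6: { [S → S x . x], [S → x . x] }  — shift
  I7: { [S → S x x .], [S → x x .] }  — 2 reduces
  I8: { [S → S x . x] }  — shift
  I9: { [S → S x x .] }  — reduce

I7 contains complete items [S → S x x .], [S → x x .] — reduce-reduce conflict.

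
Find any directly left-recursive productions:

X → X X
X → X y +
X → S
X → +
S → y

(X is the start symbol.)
X → X X: LEFT RECURSIVE (starts with X)
X → X y +: LEFT RECURSIVE (starts with X)
X → S: starts with S
X → +: starts with '+'
S → y: starts with y

The grammar has direct left recursion on: X.

Answer: Yes, X is left-recursive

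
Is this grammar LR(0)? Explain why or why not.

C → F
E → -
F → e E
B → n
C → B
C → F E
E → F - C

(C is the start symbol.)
A grammar is LR(0) if no state in the canonical LR(0) collection has:
  - both a shift item (dot before a terminal) and a complete item (shift-reduce conflict), or
  - two or more complete items (reduce-reduce conflict; the accept item [C' → C .] counts as a complete item here).

Augment with C' → C and build the canonical LR(0) collection (I0 = CLOSURE({[C' → . C]}), then GOTO on every symbol after a dot until no new states appear). It has 12 states:
  I0: { [B → . n], [C → . B], [C → . F E], [C → . F], [C' → . C], [F → . e E] }  — shift
  I1: { [C → B .] }  — reduce
  I2: { [C' → C .] }  — accept
  I3: { [C → F . E], [C → F .], [E → . -], [E → . F - C], [F → . e E] }  — shift, reduce
  I4: { [E → . -], [E → . F - C], [F → . e E], [F → e . E] }  — shift
  I5: { [B → n .] }  — reduce
  I6: { [E → - .] }  — reduce
  I7: { [F → e E .] }  — reduce
  I8: { [E → F . - C] }  — shift
  I9: { [B → . n], [C → . B], [C → . F E], [C → . F], [E → F - . C], [F → . e E] }  — shift
  I10: { [E → F - C .] }  — reduce
  I11: { [C → F E .] }  — reduce

Conflict in state I3:
  Shift-reduce conflict between [C → F .] and [E → . -]
So the grammar is NOT LR(0).

Answer: No. Shift-reduce conflict between [C → F .] and [E → . -]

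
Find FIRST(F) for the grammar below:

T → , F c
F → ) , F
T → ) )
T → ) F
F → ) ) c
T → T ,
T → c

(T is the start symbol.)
{ ')' }

To compute FIRST(F), examine every production with F on the left-hand side, reading each right-hand side left to right until a non-nullable symbol is reached.

From F → ) , F:
  - ')' is a terminal: add ')' and stop
From F → ) ) c:
  - ')' is a terminal: add ')' and stop

Collecting: FIRST(F) = { ')' }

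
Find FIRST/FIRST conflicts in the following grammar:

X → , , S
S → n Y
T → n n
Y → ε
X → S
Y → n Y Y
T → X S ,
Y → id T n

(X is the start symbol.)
A FIRST/FIRST conflict occurs when two productions N → α and N → β for the same non-terminal have FIRST(α) ∩ FIRST(β) ≠ ∅ (with ε ∈ FIRST of a nullable right-hand side, so two nullable alternatives also conflict).

FIRST sets of the non-terminals at (or reachable through a nullable prefix from) the front of some alternative:
  FIRST(S) = { 'n' }
  FIRST(X) = { ',', 'n' }

Productions for X:
  X → , , S: FIRST = { ',' }
  X → S: FIRST = { 'n' }
Productions for T:
  T → n n: FIRST = { 'n' }
  T → X S ,: FIRST = { ',', 'n' }
Productions for Y:
  Y → ε: FIRST = { ε }
  Y → n Y Y: FIRST = { 'n' }
  Y → id T n: FIRST = { 'id' }
S has only one production, so no FIRST/FIRST conflict is possible there.

Conflict for T: T → n n and T → X S ,
  Overlap: { 'n' }

Answer: Yes. T → n n / T → X S ',' on { 'n' }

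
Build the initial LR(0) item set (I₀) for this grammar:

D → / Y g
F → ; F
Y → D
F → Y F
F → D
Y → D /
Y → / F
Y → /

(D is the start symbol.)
First, augment the grammar with D' → D
I₀ = CLOSURE({ [D' → . D] }):
  [D' → . D] has the dot before D: add [D → . / Y g]
No further items can be added.

I₀ = { [D → . / Y g], [D' → . D] }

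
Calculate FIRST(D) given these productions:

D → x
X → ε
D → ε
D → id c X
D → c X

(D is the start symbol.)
{ 'c', 'id', 'x', ε }

To compute FIRST(D), examine every production with D on the left-hand side, reading each right-hand side left to right until a non-nullable symbol is reached.

From D → x:
  - x is a terminal: add 'x' and stop
From D → ε:
  - ε-production, so ε ∈ FIRST(D)
From D → id c X:
  - id is a terminal: add 'id' and stop
From D → c X:
  - c is a terminal: add 'c' and stop

Collecting: FIRST(D) = { 'c', 'id', 'x', ε }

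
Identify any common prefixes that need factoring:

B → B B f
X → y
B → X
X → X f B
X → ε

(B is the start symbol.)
Left-factoring is needed when two productions for the same non-terminal
share a common prefix on the right-hand side.

Productions for B:
  B → B B f
  B → X
Productions for X:
  X → y
  X → X f B
  X → ε

No common prefixes found.

Answer: No, left-factoring is not needed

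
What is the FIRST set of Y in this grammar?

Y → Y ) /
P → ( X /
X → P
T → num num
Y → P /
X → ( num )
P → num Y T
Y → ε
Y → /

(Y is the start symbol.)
{ '(', ')', '/', 'num', ε }

FIRST sets of the other non-terminals involved (by the same procedure, iterated to a fixed point):
  FIRST(P) = { '(', 'num' }

From Y → Y ) /:
  - Y is the symbol being defined: contributes nothing new
    Y is nullable, so continue to the next symbol
  - ')' is a terminal: add ')' and stop
From Y → P /:
  - P is a non-terminal: add FIRST(P) \ {ε} = { '(', 'num' }
    P is not nullable, so stop
From Y → ε:
  - ε-production, so ε ∈ FIRST(Y)
From Y → /:
  - '/' is a terminal: add '/' and stop

Collecting: FIRST(Y) = { '(', ')', '/', 'num', ε }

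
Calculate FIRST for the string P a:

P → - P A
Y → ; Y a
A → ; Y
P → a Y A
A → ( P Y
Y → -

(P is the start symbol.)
{ '-', 'a' }

FIRST sets of the non-terminals involved (from the grammar, by fixed-point iteration):
  FIRST(P) = { '-', 'a' }

To compute FIRST(P a), process the symbols left to right:
Symbol P is a non-terminal. Add FIRST(P) \ {ε} = { '-', 'a' }
P is not nullable (ε ∉ FIRST(P)), so stop here.
FIRST(P a) = { '-', 'a' }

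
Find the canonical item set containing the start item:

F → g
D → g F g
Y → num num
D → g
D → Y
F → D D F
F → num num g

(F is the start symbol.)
{ [D → . Y], [D → . g F g], [D → . g], [F → . D D F], [F → . g], [F → . num num g], [F' → . F], [Y → . num num] }

First, augment the grammar with F' → F
I₀ = CLOSURE({ [F' → . F] }):
  [F' → . F] has the dot before F: add [F → . g], [F → . D D F], [F → . num num g]
  [F → . D D F] has the dot before D: add [D → . g F g], [D → . g], [D → . Y]
  [D → . Y] has the dot before Y: add [Y → . num num]
No further items can be added.

I₀ = { [D → . Y], [D → . g F g], [D → . g], [F → . D D F], [F → . g], [F → . num num g], [F' → . F], [Y → . num num] }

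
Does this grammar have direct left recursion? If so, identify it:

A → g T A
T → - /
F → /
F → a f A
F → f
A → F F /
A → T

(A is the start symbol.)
No direct left recursion

A → g T A: starts with g
T → - /: starts with '-'
F → /: starts with '/'
F → a f A: starts with a
F → f: starts with f
A → F F /: starts with F
A → T: starts with T

No direct left recursion found.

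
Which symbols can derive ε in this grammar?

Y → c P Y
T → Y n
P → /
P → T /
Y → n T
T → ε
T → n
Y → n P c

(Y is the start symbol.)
{ 'T' }

ε-productions: T → ε
So T is immediately nullable.
No further non-terminal can be added: every production for the remaining non-terminals contains a terminal or a non-nullable non-terminal.
Nullable = { 'T' }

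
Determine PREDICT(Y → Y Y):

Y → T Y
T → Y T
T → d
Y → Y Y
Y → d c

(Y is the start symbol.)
{ 'd' }

PREDICT(Y → Y Y) = (FIRST(RHS) \ {ε}) ∪ (FOLLOW(Y) if ε ∈ FIRST(RHS), i.e. RHS ⇒* ε)
FIRST(Y) = { 'd' }
FIRST(Y Y) = { 'd' }
ε ∉ FIRST(Y Y), so FOLLOW(Y) is not added.
PREDICT(Y → Y Y) = { 'd' }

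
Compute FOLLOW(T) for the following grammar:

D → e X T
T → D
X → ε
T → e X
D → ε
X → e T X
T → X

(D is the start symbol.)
{ $, 'e' }

To compute FOLLOW(T), find every occurrence of T on a right-hand side N → α T β: add FIRST(β) \ {ε}, and if β is empty or nullable also add FOLLOW(N). Iterate to a fixed point.

In D → e X T: T is at the end, add FOLLOW(D)
In X → e T X: T is followed by X, add FIRST(X) \ {ε} = { 'e' }
  X is nullable, so also add FOLLOW(X)

The FOLLOW sets referred to above (computed the same way, to a fixed point):
  FOLLOW(D) = { $, 'e' }
  FOLLOW(X) = { $, 'e' }

Taking the union: FOLLOW(T) = { $, 'e' }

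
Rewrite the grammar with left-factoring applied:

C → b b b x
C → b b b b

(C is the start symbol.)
C → b b b C'
C' → x
C' → b

Left-factoring transforms A → αβ₁ | αβ₂ into A → αA' and A' → β₁ | β₂
(α is the longest common prefix among the alternatives). Repeat until
no nonterminal has two alternatives with a common prefix.

Round 1: C has alternatives sharing prefix 'b b b'. Introduce C': C → b b b C'
  Add: C' → x
  Add: C' → b

No remaining common prefixes — done.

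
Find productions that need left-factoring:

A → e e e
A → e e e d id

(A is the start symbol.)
Yes, A has productions with common prefix 'e e e'

Left-factoring is needed when two productions for the same non-terminal
share a common prefix on the right-hand side.

Productions for A:
  A → e e e
  A → e e e d id

Found common prefix 'e e e' in productions for A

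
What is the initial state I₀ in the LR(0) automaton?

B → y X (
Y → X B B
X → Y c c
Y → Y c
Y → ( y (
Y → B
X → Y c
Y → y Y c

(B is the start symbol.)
First, augment the grammar with B' → B
I₀ = CLOSURE({ [B' → . B] }):
  [B' → . B] has the dot before B: add [B → . y X (]
No further items can be added.

I₀ = { [B → . y X (], [B' → . B] }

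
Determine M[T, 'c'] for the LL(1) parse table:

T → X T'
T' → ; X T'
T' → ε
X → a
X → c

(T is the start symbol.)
T → X T'

To find M[T, 'c'], we find productions for T where 'c' is in the predict set (PREDICT(N → α) = (FIRST(α) \ {ε}) ∪ (FOLLOW(N) if α ⇒* ε)).

Relevant sets:
  FIRST(X) = { 'a', 'c' }

T → X T': PREDICT = { 'a', 'c' }
  'c' is in predict set, so this production goes in M[T, 'c']

M[T, 'c'] = T → X T'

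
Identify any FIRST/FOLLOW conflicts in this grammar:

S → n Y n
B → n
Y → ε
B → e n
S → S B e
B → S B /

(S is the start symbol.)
Nullable non-terminals: Y.
Y has a nullable alternative but only one production, so nothing to check.

B, S have no nullable alternative, so no FIRST/FOLLOW check is needed there.

No FIRST/FOLLOW conflicts found.

Answer: No FIRST/FOLLOW conflicts.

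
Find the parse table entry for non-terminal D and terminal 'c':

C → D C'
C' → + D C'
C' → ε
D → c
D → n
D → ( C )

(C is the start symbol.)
D → c

To find M[D, 'c'], we find productions for D where 'c' is in the predict set (PREDICT(N → α) = (FIRST(α) \ {ε}) ∪ (FOLLOW(N) if α ⇒* ε)).

D → c: PREDICT = { 'c' }
  'c' is in predict set, so this production goes in M[D, 'c']
D → n: PREDICT = { 'n' }
D → ( C ): PREDICT = { '(' }

M[D, 'c'] = D → c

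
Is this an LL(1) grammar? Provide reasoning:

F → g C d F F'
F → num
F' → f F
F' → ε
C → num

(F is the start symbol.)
No. Predict set conflict for F': { 'f' }

Relevant sets:
  FOLLOW(F') = { $, 'f' }

For F:
  PREDICT(F → g C d F F') = { 'g' }
  PREDICT(F → num) = { 'num' }
For F':
  PREDICT(F' → f F) = { 'f' }
  PREDICT(F' → ε) = { $, 'f' }
C has a single production, so nothing to check there.

Conflict found: Predict set conflict for F': { 'f' }
The grammar is NOT LL(1).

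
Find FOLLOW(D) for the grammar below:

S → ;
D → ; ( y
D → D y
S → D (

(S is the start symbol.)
In D → D y: D is followed by y, add FIRST(y) \ {ε} = { 'y' }
In S → D (: D is followed by '(', add FIRST('(') \ {ε} = { '(' }

Taking the union: FOLLOW(D) = { '(', 'y' }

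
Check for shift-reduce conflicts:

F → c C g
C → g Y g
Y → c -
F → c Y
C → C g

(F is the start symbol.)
No shift-reduce conflicts

Augment with F' → F and build the canonical LR(0) collection (I0 = CLOSURE({[F' → . F]}), then GOTO on every symbol after a dot until no new states appear). It has 11 states:
  I0: { [F → . c C g], [F → . c Y], [F' → . F] }  — shift
  I1: { [F' → F .] }  — accept
  I2: { [C → . C g], [C → . g Y g], [F → c . C g], [F → c . Y], [Y → . c -] }  — shift
  I3: { [C → C . g], [F → c C . g] }  — shift
  I4: { [F → c Y .] }  — reduce
  I5: { [Y → c . -] }  — shift
  I6: { [C → g . Y g], [Y → . c -] }  — shift
  I7: { [C → g Y . g] }  — shift
  I8: { [C → g Y g .] }  — reduce
  I9: { [Y → c - .] }  — reduce
  I10: { [C → C g .], [F → c C g .] }  — 2 reduces

No state contains both a complete item and a shift item.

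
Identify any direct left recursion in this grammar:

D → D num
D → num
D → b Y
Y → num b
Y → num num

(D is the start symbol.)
D → D num: LEFT RECURSIVE (starts with D)
D → num: starts with num
D → b Y: starts with b
Y → num b: starts with num
Y → num num: starts with num

The grammar has direct left recursion on: D.

Answer: Yes, D is left-recursive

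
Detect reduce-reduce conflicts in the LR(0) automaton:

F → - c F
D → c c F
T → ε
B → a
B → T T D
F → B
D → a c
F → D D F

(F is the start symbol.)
A reduce-reduce conflict occurs when an LR(0) state has two complete items [A → α .] and [B → β .] — both call for a reduction, and with no lookahead the parser cannot choose between them.

Augment with F' → F and build the canonical LR(0) collection (I0 = CLOSURE({[F' → . F]}), then GOTO on every symbol after a dot until no new states appear). It has 18 states:
  I0: { [B → . T T D], [B → . a], [D → . a c], [D → . c c F], [F → . - c F], [F → . B], [F → . D D F], [F' → . F], [T → .] }  — shift, reduce
  I1: { [F → - . c F] }  — shift
  I2: { [F → B .] }  — reduce
  I3: { [D → . a c], [D → . c c F], [F → D . D F] }  — shift
  I4: { [F' → F .] }  — accept
  I5: { [B → T . T D], [T → .] }  — reduce
  I6: { [B → a .], [D → a . c] }  — shift, reduce
  I7: { [D → c . c F] }  — shift
  I8: { [B → . T T D], [B → . a], [D → . a c], [D → . c c F], [D → c c . F], [F → . - c F], [F → . B], [F → . D D F], [T → .] }  — shift, reduce
  I9: { [D → c c F .] }  — reduce
  I10: { [D → a c .] }  — reduce
  I11: { [B → T T . D], [D → . a c], [D → . c c F] }  — shift
  I12: { [B → T T D .] }  — reduce
  I13: { [D → a . c] }  — shift
  I14: { [B → . T T D], [B → . a], [D → . a c], [D → . c c F], [F → . - c F], [F → . B], [F → . D D F], [F → D D . F], [T → .] }  — shift, reduce
  I15: { [F → D D F .] }  — reduce
  I16: { [B → . T T D], [B → . a], [D → . a c], [D → . c c F], [F → - c . F], [F → . - c F], [F → . B], [F → . D D F], [T → .] }  — shift, reduce
  I17: { [F → - c F .] }  — reduce

No state contains more than one complete item.

Answer: No reduce-reduce conflicts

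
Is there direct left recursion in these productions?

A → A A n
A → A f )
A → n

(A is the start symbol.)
Yes, A is left-recursive

A → A A n: LEFT RECURSIVE (starts with A)
A → A f ): LEFT RECURSIVE (starts with A)
A → n: starts with n

The grammar has direct left recursion on: A.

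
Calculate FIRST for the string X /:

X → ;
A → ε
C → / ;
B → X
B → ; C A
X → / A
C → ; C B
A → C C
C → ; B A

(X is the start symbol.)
{ '/', ';' }

FIRST sets of the non-terminals involved (from the grammar, by fixed-point iteration):
  FIRST(X) = { '/', ';' }

To compute FIRST(X /), process the symbols left to right:
Symbol X is a non-terminal. Add FIRST(X) \ {ε} = { '/', ';' }
X is not nullable (ε ∉ FIRST(X)), so stop here.
FIRST(X /) = { '/', ';' }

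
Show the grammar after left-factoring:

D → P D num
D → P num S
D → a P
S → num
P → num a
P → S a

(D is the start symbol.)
Left-factoring transforms A → αβ₁ | αβ₂ into A → αA' and A' → β₁ | β₂
(α is the longest common prefix among the alternatives). Repeat until
no nonterminal has two alternatives with a common prefix.

Round 1: D has alternatives sharing prefix 'P'. Introduce D': D → P D'
  Add: D' → D num
  Add: D' → num S

No remaining common prefixes — done.

Resulting grammar:
D → P D'
D' → D num
D' → num S
D → a P
S → num
P → num a
P → S a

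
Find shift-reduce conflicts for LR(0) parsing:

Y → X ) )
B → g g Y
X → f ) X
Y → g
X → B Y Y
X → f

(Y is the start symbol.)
A shift-reduce conflict occurs when an LR(0) state has both:
  - a complete (reduce) item [A → α .] (dot at the end), and
  - a shift item [B → β . c γ] (dot before a terminal).

Augment with Y' → Y and build the canonical LR(0) collection (I0 = CLOSURE({[Y' → . Y]}), then GOTO on every symbol after a dot until no new states appear). It has 15 states:
  I0: { [B → . g g Y], [X → . B Y Y], [X → . f ) X], [X → . f], [Y → . X ) )], [Y → . g], [Y' → . Y] }  — shift
  I1: { [B → . g g Y], [X → . B Y Y], [X → . f ) X], [X → . f], [X → B . Y Y], [Y → . X ) )], [Y → . g] }  — shift
  I2: { [Y → X . ) )] }  — shift
  I3: { [Y' → Y .] }  — accept
  I4: { [X → f . ) X], [X → f .] }  — shift, reduce
  I5: { [B → g . g Y], [Y → g .] }  — shift, reduce
  I6: { [B → . g g Y], [B → g g . Y], [X → . B Y Y], [X → . f ) X], [X → . f], [Y → . X ) )], [Y → . g] }  — shift
  I7: { [B → g g Y .] }  — reduce
  I8: { [B → . g g Y], [X → . B Y Y], [X → . f ) X], [X → . f], [X → f ) . X] }  — shift
  I9: { [X → f ) X .] }  — reduce
  I10: { [B → g . g Y] }  — shift
  I11: { [Y → X ) . )] }  — shift
  I12: { [Y → X ) ) .] }  — reduce
  I13: { [B → . g g Y], [X → . B Y Y], [X → . f ) X], [X → . f], [X → B Y . Y], [Y → . X ) )], [Y → . g] }  — shift
  I14: { [X → B Y Y .] }  — reduce

I4 contains reduce item [X → f .] and shift item [X → f . ) X] — shift-reduce conflict.
I5 contains reduce item [Y → g .] and shift item [B → g . g Y] — shift-reduce conflict.

Answer: Yes — I4: [X → f .] vs [X → f . ) X]; I5: [Y → g .] vs [B → g . g Y]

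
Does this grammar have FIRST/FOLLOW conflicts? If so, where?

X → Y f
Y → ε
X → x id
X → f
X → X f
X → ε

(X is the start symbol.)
Yes. X → Y f with FOLLOW(X) on { 'f' }; X → f with FOLLOW(X) on { 'f' }; X → X f with FOLLOW(X) on { 'f' }

A FIRST/FOLLOW conflict occurs when a non-terminal N has a nullable alternative N → β (β ⇒* ε) and another alternative N → α with FIRST(α) ∩ FOLLOW(N) ≠ ∅: on such a lookahead the parser cannot decide between expanding α and letting N vanish via β.

Nullable non-terminals: X, Y.
FIRST sets used below: FIRST(Y) = { ε }, FIRST(X) = { 'f', 'x', ε }

X: nullable alternative(s) X → ε; FOLLOW(X) = { $, 'f' }
  X → Y f: FIRST \ {ε} = { 'f' } — overlaps FOLLOW(X) on { 'f' }: CONFLICT
  X → x id: FIRST \ {ε} = { 'x' } — disjoint from FOLLOW(X)
  X → f: FIRST \ {ε} = { 'f' } — overlaps FOLLOW(X) on { 'f' }: CONFLICT
  X → X f: FIRST \ {ε} = { 'f', 'x' } — overlaps FOLLOW(X) on { 'f' }: CONFLICT
  X → ε: FIRST \ {ε} = { } — this is the only nullable alternative, skip
Y has a nullable alternative but only one production, so nothing to check.

So the grammar has 3 FIRST/FOLLOW conflicts (marked CONFLICT above).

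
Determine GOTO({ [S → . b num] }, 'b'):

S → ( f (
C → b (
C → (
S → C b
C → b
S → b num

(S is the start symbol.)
{ [S → b . num] }

GOTO(I, 'b') = CLOSURE({ [A → αX.β] : [A → α.Xβ] ∈ I, X = 'b' })

Items with dot before 'b', with the dot advanced:
  [S → . b num] → [S → b . num]
Closure adds nothing (no advanced item has the dot before a non-terminal).

GOTO = { [S → b . num] }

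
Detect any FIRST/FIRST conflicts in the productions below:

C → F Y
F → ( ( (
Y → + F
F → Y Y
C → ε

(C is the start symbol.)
FIRST sets of the non-terminals at (or reachable through a nullable prefix from) the front of some alternative:
  FIRST(F) = { '(', '+' }
  FIRST(Y) = { '+' }

Productions for C:
  C → F Y: FIRST = { '(', '+' }
  C → ε: FIRST = { ε }
Productions for F:
  F → ( ( (: FIRST = { '(' }
  F → Y Y: FIRST = { '+' }
Y has only one production, so no FIRST/FIRST conflict is possible there.

All alternatives of each non-terminal have pairwise disjoint FIRST sets.

Answer: No FIRST/FIRST conflicts.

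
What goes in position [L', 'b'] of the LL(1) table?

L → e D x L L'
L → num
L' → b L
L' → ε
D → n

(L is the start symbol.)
L' → b L, L' → ε

To find M[L', 'b'], we find productions for L' where 'b' is in the predict set (PREDICT(N → α) = (FIRST(α) \ {ε}) ∪ (FOLLOW(N) if α ⇒* ε)).

Relevant sets:
  FOLLOW(L') = { $, 'b' }

L' → b L: PREDICT = { 'b' }
  'b' is in predict set, so this production goes in M[L', 'b']
L' → ε: PREDICT = { $, 'b' }
  'b' is in predict set, so this production goes in M[L', 'b']

M[L', 'b'] = L' → b L, L' → ε  (a multiply-defined cell — the grammar is not LL(1))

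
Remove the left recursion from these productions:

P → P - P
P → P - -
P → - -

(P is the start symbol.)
P is directly left-recursive. The standard transformation for
  A → A α₁ | ... | A α_m | β₁ | ... | β_n
is
  A  → β₁ A' | ... | β_n A'
  A' → α₁ A' | ... | α_m A' | ε

P → - - becomes P → - - P'
P → P - P becomes P' → - P P'
P → P - - becomes P' → - - P'
Add P' → ε

Resulting grammar:
P → - - P'
P' → - P P'
P' → - - P'
P' → ε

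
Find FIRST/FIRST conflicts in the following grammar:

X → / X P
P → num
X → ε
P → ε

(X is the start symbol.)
No FIRST/FIRST conflicts.

A FIRST/FIRST conflict occurs when two productions N → α and N → β for the same non-terminal have FIRST(α) ∩ FIRST(β) ≠ ∅ (with ε ∈ FIRST of a nullable right-hand side, so two nullable alternatives also conflict).

Productions for X:
  X → / X P: FIRST = { '/' }
  X → ε: FIRST = { ε }
Productions for P:
  P → num: FIRST = { 'num' }
  P → ε: FIRST = { ε }

All alternatives of each non-terminal have pairwise disjoint FIRST sets.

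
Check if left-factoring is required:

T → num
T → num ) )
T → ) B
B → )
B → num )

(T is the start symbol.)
Yes, T has productions with common prefix 'num'

Left-factoring is needed when two productions for the same non-terminal
share a common prefix on the right-hand side.

Productions for T:
  T → num
  T → num ) )
  T → ) B
Productions for B:
  B → )
  B → num )

Found common prefix 'num' in productions for T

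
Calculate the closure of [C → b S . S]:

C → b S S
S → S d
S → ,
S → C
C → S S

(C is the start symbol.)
To compute CLOSURE, for each item [A → α.Bβ] where B is a non-terminal, add [B → .γ] for all productions B → γ; repeat for the newly added items until nothing changes.

Start with: [C → b S . S]
  [C → b S . S] has the dot before S: add [S → . S d], [S → . ,], [S → . C]
  [S → . C] has the dot before C: add [C → . b S S], [C → . S S]
No further items can be added.

CLOSURE = { [C → . S S], [C → . b S S], [C → b S . S], [S → . ,], [S → . C], [S → . S d] }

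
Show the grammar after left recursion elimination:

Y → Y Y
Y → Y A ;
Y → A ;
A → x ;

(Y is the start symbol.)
Y → A ; Y'
Y' → Y Y'
Y' → A ; Y'
Y' → ε
A → x ;

Y is directly left-recursive. The standard transformation for
  A → A α₁ | ... | A α_m | β₁ | ... | β_n
is
  A  → β₁ A' | ... | β_n A'
  A' → α₁ A' | ... | α_m A' | ε

Y → A ; becomes Y → A ; Y'
Y → Y Y becomes Y' → Y Y'
Y → Y A ; becomes Y' → A ; Y'
Add Y' → ε

Productions for other non-terminals are unchanged:
  A → x ;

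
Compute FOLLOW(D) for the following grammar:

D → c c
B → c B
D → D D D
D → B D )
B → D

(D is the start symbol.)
{ $, ')', 'c' }

D is the start symbol, so $ ∈ FOLLOW(D).
In D → D D D: D is followed by D D, add FIRST(D D) \ {ε} = { 'c' }
In D → D D D: D is followed by D, add FIRST(D) \ {ε} = { 'c' }
In D → D D D: D is at the end; this adds FOLLOW(D) to itself — nothing new
In D → B D ): D is followed by ')', add FIRST(')') \ {ε} = { ')' }
In B → D: D is at the end, add FOLLOW(B)

The FOLLOW sets referred to above (computed the same way, to a fixed point):
  FOLLOW(B) = { 'c' }

Taking the union: FOLLOW(D) = { $, ')', 'c' }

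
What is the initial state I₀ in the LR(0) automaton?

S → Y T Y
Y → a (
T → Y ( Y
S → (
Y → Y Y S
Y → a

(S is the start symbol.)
{ [S → . (], [S → . Y T Y], [S' → . S], [Y → . Y Y S], [Y → . a (], [Y → . a] }

First, augment the grammar with S' → S
I₀ = CLOSURE({ [S' → . S] }):
  [S' → . S] has the dot before S: add [S → . Y T Y], [S → . (]
  [S → . Y T Y] has the dot before Y: add [Y → . a (], [Y → . Y Y S], [Y → . a]
No further items can be added.

I₀ = { [S → . (], [S → . Y T Y], [S' → . S], [Y → . Y Y S], [Y → . a (], [Y → . a] }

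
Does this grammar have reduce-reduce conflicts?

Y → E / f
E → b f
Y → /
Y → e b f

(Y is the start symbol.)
No reduce-reduce conflicts

Augment with Y' → Y and build the canonical LR(0) collection (I0 = CLOSURE({[Y' → . Y]}), then GOTO on every symbol after a dot until no new states appear). It has 11 states:
  I0: { [E → . b f], [Y → . /], [Y → . E / f], [Y → . e b f], [Y' → . Y] }  — shift
  I1: { [Y → / .] }  — reduce
  I2: { [Y → E . / f] }  — shift
  I3: { [Y' → Y .] }  — accept
  I4: { [E → b . f] }  — shift
  I5: { [Y → e . b f] }  — shift
  I6: { [Y → e b . f] }  — shift
  I7: { [Y → e b f .] }  — reduce
  I8: { [E → b f .] }  — reduce
  I9: { [Y → E / . f] }  — shift
  I10: { [Y → E / f .] }  — reduce

No state contains more than one complete item.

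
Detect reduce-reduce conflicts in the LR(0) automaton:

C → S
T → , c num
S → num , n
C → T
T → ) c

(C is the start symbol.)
A reduce-reduce conflict occurs when an LR(0) state has two complete items [A → α .] and [B → β .] — both call for a reduction, and with no lookahead the parser cannot choose between them.

Augment with C' → C and build the canonical LR(0) collection (I0 = CLOSURE({[C' → . C]}), then GOTO on every symbol after a dot until no new states appear). It has 12 states:
  I0: { [C → . S], [C → . T], [C' → . C], [S → . num , n], [T → . ) c], [T → . , c num] }  — shift
  I1: { [T → ) . c] }  — shift
  I2: { [T → , . c num] }  — shift
  I3: { [C' → C .] }  — accept
  I4: { [C → S .] }  — reduce
  I5: { [C → T .] }  — reduce
  I6: { [S → num . , n] }  — shift
  I7: { [S → num , . n] }  — shift
  I8: { [S → num , n .] }  — reduce
  I9: { [T → , c . num] }  — shift
  I10: { [T → , c num .] }  — reduce
  I11: { [T → ) c .] }  — reduce

No state contains more than one complete item.

Answer: No reduce-reduce conflicts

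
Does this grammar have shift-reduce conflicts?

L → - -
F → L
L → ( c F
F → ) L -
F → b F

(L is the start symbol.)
A shift-reduce conflict occurs when an LR(0) state has both:
  - a complete (reduce) item [A → α .] (dot at the end), and
  - a shift item [B → β . c γ] (dot before a terminal).

Augment with L' → L and build the canonical LR(0) collection (I0 = CLOSURE({[L' → . L]}), then GOTO on every symbol after a dot until no new states appear). It has 13 states:
  I0: { [L → . ( c F], [L → . - -], [L' → . L] }  — shift
  I1: { [L → ( . c F] }  — shift
  I2: { [L → - . -] }  — shift
  I3: { [L' → L .] }  — accept
  I4: { [L → - - .] }  — reduce
  I5: { [F → . ) L -], [F → . L], [F → . b F], [L → ( c . F], [L → . ( c F], [L → . - -] }  — shift
  I6: { [F → ) . L -], [L → . ( c F], [L → . - -] }  — shift
  I7: { [L → ( c F .] }  — reduce
  I8: { [F → L .] }  — reduce
  I9: { [F → . ) L -], [F → . L], [F → . b F], [F → b . F], [L → . ( c F], [L → . - -] }  — shift
  I10: { [F → b F .] }  — reduce
  I11: { [F → ) L . -] }  — shift
  I12: { [F → ) L - .] }  — reduce

No state contains both a complete item and a shift item.

Answer: No shift-reduce conflicts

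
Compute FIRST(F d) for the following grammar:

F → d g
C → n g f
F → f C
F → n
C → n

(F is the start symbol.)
{ 'd', 'f', 'n' }

FIRST sets of the non-terminals involved (from the grammar, by fixed-point iteration):
  FIRST(F) = { 'd', 'f', 'n' }

To compute FIRST(F d), process the symbols left to right:
Symbol F is a non-terminal. Add FIRST(F) \ {ε} = { 'd', 'f', 'n' }
F is not nullable (ε ∉ FIRST(F)), so stop here.
FIRST(F d) = { 'd', 'f', 'n' }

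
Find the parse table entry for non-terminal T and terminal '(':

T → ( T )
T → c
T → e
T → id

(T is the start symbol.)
T → ( T )

To find M[T, '('], we find productions for T where '(' is in the predict set (PREDICT(N → α) = (FIRST(α) \ {ε}) ∪ (FOLLOW(N) if α ⇒* ε)).

T → ( T ): PREDICT = { '(' }
  '(' is in predict set, so this production goes in M[T, '(']
T → c: PREDICT = { 'c' }
T → e: PREDICT = { 'e' }
T → id: PREDICT = { 'id' }

M[T, '('] = T → ( T )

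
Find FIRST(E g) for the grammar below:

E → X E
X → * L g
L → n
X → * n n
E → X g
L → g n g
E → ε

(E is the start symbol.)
FIRST sets of the non-terminals involved (from the grammar, by fixed-point iteration):
  FIRST(E) = { '*', ε }

To compute FIRST(E g), process the symbols left to right:
Symbol E is a non-terminal. Add FIRST(E) \ {ε} = { '*' }
E is nullable (ε ∈ FIRST(E)), continue to the next symbol.
Symbol g is a terminal. Add 'g' and stop.
FIRST(E g) = { '*', 'g' }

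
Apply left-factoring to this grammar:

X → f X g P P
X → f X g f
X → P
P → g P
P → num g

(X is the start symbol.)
Left-factoring transforms A → αβ₁ | αβ₂ into A → αA' and A' → β₁ | β₂
(α is the longest common prefix among the alternatives). Repeat until
no nonterminal has two alternatives with a common prefix.

Round 1: X has alternatives sharing prefix 'f X g'. Introduce X': X → f X g X'
  Add: X' → P P
  Add: X' → f

No remaining common prefixes — done.

Resulting grammar:
X → f X g X'
X' → P P
X' → f
X → P
P → g P
P → num g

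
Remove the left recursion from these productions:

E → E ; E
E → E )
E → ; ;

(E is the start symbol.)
E → ; ; E'
E' → ; E E'
E' → ) E'
E' → ε

E is directly left-recursive. The standard transformation for
  A → A α₁ | ... | A α_m | β₁ | ... | β_n
is
  A  → β₁ A' | ... | β_n A'
  A' → α₁ A' | ... | α_m A' | ε

E → ; ; becomes E → ; ; E'
E → E ; E becomes E' → ; E E'
E → E ) becomes E' → ) E'
Add E' → ε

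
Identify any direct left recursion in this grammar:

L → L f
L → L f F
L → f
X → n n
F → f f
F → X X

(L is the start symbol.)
Yes, L is left-recursive

Direct left recursion occurs when N → N α for some non-terminal N (the right-hand side begins with the left-hand side itself).

L → L f: LEFT RECURSIVE (starts with L)
L → L f F: LEFT RECURSIVE (starts with L)
L → f: starts with f
X → n n: starts with n
F → f f: starts with f
F → X X: starts with X

The grammar has direct left recursion on: L.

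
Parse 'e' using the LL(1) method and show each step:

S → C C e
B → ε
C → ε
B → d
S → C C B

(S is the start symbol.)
Stack is shown with the top on the left.

Stack    Input  Action
----------------------
S $      e $    output S → C C e
C C e $  e $    output C → ε
C e $    e $    output C → ε
e $      e $    match 'e'
$        $      accept

The string is accepted.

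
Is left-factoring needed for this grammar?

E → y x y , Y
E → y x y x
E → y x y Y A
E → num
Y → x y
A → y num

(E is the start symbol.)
Left-factoring is needed when two productions for the same non-terminal
share a common prefix on the right-hand side.

Productions for E:
  E → y x y , Y
  E → y x y x
  E → y x y Y A
  E → num

Found common prefix 'y x y' in productions for E

Answer: Yes, E has productions with common prefix 'y x y'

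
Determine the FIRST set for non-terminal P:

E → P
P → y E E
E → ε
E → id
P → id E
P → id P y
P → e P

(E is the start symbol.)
{ 'e', 'id', 'y' }

To compute FIRST(P), examine every production with P on the left-hand side, reading each right-hand side left to right until a non-nullable symbol is reached.

From P → y E E:
  - y is a terminal: add 'y' and stop
From P → id E:
  - id is a terminal: add 'id' and stop
From P → id P y:
  - id is a terminal: add 'id' and stop
From P → e P:
  - e is a terminal: add 'e' and stop

Collecting: FIRST(P) = { 'e', 'id', 'y' }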